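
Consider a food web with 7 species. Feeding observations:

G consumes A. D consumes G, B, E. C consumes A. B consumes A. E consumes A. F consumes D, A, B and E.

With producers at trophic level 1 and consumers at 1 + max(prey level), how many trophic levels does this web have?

Producers (level 1): A.
A → B → D → F gives F level 4.
No species has a prey at level 4, so no species reaches level 5.

4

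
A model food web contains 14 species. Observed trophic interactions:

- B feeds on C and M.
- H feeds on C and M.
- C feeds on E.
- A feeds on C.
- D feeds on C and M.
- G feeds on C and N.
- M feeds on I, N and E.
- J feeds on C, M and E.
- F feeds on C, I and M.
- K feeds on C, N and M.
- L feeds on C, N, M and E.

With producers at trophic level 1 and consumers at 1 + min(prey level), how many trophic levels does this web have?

Producers (level 1): I, E, N.
Following each consumer down to its lowest-level prey: E → C → A (levels 1 through 3).
All prey of A (C 2) are at level 2 or above, so A is at level 1 + 2 = 3.
Every consumer has at least one prey at level 2 or below, so none exceeds level 3.

3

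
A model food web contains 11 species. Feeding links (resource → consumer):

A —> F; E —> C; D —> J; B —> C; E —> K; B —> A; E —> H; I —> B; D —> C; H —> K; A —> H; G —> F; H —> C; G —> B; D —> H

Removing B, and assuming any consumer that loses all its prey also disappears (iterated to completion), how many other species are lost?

Remove B.
Round 1: A (all prey gone) → extinct.
No further losses. Total secondary extinctions: 1.

1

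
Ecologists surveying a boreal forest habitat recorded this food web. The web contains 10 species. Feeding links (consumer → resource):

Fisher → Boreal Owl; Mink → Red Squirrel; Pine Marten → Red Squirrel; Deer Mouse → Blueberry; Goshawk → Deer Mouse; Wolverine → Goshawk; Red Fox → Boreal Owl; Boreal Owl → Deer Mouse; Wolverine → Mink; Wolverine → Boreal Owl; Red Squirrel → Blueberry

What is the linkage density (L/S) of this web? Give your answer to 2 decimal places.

L/S = 1.10

There are L = 11 links among S = 10 species.
L/S = 11/10 = 1.1000 ≈ 1.10.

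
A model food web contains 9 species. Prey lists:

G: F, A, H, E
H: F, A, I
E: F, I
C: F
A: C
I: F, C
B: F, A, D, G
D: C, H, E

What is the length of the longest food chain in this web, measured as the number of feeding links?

One longest chain: F → C → A → H → D → B.
It has 6 species and 5 links.

5 links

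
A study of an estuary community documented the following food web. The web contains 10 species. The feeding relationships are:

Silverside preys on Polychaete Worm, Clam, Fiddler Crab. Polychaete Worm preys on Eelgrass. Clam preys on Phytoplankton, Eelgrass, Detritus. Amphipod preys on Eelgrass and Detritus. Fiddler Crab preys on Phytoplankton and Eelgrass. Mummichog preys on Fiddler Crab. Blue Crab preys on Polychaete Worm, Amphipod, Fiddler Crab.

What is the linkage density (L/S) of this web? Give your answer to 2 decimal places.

There are L = 15 links among S = 10 species.
L/S = 15/10 = 1.5000 ≈ 1.50.

L/S = 1.50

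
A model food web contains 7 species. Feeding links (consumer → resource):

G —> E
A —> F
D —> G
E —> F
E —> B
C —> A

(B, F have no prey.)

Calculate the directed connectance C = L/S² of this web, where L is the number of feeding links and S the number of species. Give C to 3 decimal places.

C = 0.122

The web has S = 7 species and L = 6 feeding links.
C = L / S² = 6 / 49 = 0.1224 ≈ 0.122.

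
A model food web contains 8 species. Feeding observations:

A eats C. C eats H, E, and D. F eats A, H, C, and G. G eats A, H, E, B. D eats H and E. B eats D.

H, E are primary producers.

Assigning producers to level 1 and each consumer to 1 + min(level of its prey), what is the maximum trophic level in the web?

Producers (level 1): H, E.
Following each consumer down to its lowest-level prey: H → C → A (levels 1 through 3).
All prey of A (C 2) are at level 2 or above, so A is at level 1 + 2 = 3.
Every consumer has at least one prey at level 2 or below, so none exceeds level 3.

3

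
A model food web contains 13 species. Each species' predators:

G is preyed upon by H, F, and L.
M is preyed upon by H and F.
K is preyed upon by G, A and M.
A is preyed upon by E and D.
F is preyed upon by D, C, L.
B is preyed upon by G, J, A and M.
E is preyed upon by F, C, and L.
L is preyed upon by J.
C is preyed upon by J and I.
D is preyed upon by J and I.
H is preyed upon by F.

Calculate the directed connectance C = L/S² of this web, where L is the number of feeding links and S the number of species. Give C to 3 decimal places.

The web has S = 13 species and L = 26 feeding links.
C = L / S² = 26 / 169 = 0.1538 ≈ 0.154.

C = 0.154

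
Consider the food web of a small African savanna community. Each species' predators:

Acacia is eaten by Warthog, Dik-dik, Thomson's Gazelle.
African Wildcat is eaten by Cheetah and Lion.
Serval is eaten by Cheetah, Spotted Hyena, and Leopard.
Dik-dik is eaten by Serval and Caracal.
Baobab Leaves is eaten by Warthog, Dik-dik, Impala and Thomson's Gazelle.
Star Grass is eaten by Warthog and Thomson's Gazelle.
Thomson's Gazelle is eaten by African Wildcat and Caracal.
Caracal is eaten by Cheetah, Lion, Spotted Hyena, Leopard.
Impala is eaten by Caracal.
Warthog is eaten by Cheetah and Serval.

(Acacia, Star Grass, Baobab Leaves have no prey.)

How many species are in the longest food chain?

4 species

One longest chain: Acacia → Thomson's Gazelle → African Wildcat → Lion.
It has 4 species and 3 links.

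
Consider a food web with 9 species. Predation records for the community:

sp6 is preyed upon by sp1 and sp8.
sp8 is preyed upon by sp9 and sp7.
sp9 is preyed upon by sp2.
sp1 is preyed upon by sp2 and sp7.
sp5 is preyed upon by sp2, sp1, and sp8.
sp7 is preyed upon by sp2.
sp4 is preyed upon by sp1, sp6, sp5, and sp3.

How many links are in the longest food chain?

4 links

One longest chain: sp4 → sp5 → sp8 → sp9 → sp2.
It has 5 species and 4 links.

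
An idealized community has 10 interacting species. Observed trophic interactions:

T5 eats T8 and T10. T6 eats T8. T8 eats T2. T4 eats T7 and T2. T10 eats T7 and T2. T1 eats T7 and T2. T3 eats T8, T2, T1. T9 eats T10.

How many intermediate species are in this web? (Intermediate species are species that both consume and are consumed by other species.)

Intermediate species (has both prey and predators): T8, T10, T1.
Count: 3.

3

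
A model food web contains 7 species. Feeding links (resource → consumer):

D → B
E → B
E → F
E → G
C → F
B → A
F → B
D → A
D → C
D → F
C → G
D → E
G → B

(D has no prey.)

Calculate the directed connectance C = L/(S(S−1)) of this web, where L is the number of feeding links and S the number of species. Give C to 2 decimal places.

The web has S = 7 species and L = 13 feeding links.
C = L / (S(S−1)) = 13 / 42 = 0.3095 ≈ 0.31.

C = 0.31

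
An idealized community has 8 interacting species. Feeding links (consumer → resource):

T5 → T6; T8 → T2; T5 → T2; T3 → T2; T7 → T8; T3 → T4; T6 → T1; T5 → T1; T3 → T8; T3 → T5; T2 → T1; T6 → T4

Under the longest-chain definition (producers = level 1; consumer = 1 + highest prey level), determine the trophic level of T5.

T1 is a producer → level 1.
T2 eats T1 → level 2.
T5 eats T2 (level 2); other prey at levels: T1 1, T6 2 → level 3.

Trophic level 3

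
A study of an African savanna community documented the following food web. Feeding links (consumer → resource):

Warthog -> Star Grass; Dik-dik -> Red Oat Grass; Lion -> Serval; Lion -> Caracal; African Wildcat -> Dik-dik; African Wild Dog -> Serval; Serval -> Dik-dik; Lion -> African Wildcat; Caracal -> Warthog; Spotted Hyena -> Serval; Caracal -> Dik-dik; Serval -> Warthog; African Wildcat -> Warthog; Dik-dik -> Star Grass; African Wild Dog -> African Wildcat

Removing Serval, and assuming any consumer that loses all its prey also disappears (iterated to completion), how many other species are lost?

Remove Serval.
Round 1: Spotted Hyena (all prey gone) → extinct.
No further losses. Total secondary extinctions: 1.

1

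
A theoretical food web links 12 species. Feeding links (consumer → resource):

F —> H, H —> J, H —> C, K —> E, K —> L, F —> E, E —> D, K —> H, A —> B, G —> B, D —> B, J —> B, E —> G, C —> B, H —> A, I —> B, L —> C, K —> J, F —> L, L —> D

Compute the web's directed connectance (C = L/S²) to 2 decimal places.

The web has S = 12 species and L = 20 feeding links.
C = L / S² = 20 / 144 = 0.1389 ≈ 0.14.

C = 0.14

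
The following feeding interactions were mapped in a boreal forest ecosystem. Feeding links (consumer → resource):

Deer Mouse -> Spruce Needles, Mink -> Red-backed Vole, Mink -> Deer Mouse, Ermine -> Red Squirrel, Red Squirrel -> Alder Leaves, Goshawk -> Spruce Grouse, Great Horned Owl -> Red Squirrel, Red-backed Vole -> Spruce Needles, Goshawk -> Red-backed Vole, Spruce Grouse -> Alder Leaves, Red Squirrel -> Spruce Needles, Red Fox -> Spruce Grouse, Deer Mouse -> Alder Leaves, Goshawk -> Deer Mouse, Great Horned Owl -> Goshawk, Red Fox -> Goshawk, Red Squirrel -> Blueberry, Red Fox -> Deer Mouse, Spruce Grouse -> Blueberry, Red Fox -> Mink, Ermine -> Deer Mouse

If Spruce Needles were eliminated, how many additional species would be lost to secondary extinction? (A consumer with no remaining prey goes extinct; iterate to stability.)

Remove Spruce Needles.
Round 1: Red-backed Vole (all prey gone) → extinct.
No further losses. Total secondary extinctions: 1.

1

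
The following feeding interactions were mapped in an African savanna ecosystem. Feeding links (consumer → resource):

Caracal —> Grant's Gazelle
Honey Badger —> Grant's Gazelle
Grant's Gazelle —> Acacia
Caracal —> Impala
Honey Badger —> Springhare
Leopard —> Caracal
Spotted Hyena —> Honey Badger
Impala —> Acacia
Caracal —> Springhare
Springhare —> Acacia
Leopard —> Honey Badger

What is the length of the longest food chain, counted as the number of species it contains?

One longest chain: Acacia → Springhare → Honey Badger → Leopard.
It has 4 species and 3 links.

4 species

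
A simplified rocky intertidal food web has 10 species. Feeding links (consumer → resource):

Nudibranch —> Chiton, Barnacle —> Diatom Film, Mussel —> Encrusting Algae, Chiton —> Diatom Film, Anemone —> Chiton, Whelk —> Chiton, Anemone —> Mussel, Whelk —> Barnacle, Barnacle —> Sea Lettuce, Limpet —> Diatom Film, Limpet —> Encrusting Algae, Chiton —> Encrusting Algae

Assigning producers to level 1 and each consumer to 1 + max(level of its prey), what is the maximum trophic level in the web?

3

Producers (level 1): Diatom Film, Encrusting Algae, Sea Lettuce.
Diatom Film → Chiton → Nudibranch gives Nudibranch level 3.
No species has a prey at level 3, so no species reaches level 4.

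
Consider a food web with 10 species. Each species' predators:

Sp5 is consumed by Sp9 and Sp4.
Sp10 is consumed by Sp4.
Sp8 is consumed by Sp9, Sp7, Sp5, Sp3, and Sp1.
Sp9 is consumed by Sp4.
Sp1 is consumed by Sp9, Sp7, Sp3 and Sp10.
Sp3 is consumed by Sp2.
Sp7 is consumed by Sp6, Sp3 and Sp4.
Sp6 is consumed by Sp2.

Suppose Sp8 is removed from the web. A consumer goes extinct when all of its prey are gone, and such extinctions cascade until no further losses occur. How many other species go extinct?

9

Remove Sp8.
Round 1: Sp5 (all prey gone), Sp1 (all prey gone) → extinct.
Round 2: Sp7 (all prey gone), Sp9 (all prey gone), Sp10 (all prey gone) → extinct.
Round 3: Sp3 (all prey gone), Sp6 (all prey gone), Sp4 (all prey gone) → extinct.
Round 4: Sp2 (all prey gone) → extinct.
No further losses. Total secondary extinctions: 9.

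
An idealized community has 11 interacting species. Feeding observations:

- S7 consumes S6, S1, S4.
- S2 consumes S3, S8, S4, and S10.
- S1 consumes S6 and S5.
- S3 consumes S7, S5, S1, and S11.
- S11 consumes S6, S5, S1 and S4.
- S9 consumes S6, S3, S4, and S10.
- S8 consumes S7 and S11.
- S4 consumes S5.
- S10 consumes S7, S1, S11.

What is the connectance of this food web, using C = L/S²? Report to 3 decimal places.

C = 0.223

The web has S = 11 species and L = 27 feeding links.
C = L / S² = 27 / 121 = 0.2231 ≈ 0.223.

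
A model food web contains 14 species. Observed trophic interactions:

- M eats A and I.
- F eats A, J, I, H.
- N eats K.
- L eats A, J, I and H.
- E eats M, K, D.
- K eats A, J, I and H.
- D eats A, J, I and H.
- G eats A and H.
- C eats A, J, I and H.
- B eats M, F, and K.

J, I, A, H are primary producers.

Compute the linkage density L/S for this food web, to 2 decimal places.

L/S = 2.21

There are L = 31 links among S = 14 species.
L/S = 31/14 = 2.2143 ≈ 2.21.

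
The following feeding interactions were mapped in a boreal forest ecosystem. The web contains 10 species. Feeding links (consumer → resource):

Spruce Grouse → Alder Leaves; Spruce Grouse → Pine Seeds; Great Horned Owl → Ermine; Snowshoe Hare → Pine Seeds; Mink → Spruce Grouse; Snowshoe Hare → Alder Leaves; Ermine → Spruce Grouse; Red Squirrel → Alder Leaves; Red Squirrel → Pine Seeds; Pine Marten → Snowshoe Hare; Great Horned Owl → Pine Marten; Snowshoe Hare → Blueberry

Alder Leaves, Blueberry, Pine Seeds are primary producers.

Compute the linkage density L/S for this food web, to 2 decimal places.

L/S = 1.20

There are L = 12 links among S = 10 species.
L/S = 12/10 = 1.2000 ≈ 1.20.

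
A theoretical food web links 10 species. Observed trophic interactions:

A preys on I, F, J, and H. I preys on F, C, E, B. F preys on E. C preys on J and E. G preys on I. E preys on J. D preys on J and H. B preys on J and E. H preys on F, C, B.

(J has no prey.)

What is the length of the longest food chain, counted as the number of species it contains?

One longest chain: J → E → C → H → A.
It has 5 species and 4 links.

5 species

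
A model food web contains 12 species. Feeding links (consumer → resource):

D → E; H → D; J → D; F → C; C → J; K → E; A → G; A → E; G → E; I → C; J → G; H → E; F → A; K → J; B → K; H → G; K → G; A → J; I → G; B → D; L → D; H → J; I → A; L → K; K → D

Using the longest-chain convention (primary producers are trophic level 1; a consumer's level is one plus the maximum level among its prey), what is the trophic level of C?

Trophic level 4

E is a producer → level 1.
D eats E → level 2.
J eats D (level 2); other prey at levels: G 2 → level 3.
C eats J → level 4.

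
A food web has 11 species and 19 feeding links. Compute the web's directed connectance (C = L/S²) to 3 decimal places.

C = 0.157

The web has S = 11 species and L = 19 feeding links.
C = L / S² = 19 / 121 = 0.1570 ≈ 0.157.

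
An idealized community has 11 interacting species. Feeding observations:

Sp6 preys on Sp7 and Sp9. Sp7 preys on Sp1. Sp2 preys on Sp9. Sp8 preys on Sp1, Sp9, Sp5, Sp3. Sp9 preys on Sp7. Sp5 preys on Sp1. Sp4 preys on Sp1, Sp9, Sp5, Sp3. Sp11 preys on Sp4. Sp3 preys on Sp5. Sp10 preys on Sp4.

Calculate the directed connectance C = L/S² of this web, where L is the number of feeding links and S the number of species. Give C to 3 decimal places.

The web has S = 11 species and L = 17 feeding links.
C = L / S² = 17 / 121 = 0.1405 ≈ 0.140.

C = 0.140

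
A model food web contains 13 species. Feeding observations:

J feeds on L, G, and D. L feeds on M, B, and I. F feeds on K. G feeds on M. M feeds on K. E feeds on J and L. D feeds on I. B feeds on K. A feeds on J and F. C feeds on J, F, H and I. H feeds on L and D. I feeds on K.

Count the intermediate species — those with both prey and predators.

Intermediate species (has both prey and predators): M, B, I, F, D, L, G, J, H.
Count: 9.

9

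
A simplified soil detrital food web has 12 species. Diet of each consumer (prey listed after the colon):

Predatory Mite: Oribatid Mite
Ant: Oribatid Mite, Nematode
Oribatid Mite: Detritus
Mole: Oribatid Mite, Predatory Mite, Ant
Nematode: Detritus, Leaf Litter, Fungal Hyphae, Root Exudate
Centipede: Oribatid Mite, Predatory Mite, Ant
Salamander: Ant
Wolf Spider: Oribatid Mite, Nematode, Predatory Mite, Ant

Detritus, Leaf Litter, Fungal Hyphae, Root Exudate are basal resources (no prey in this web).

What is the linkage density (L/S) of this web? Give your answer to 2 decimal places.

L/S = 1.58

There are L = 19 links among S = 12 species.
L/S = 19/12 = 1.5833 ≈ 1.58.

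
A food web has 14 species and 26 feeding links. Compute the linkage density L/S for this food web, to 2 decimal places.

There are L = 26 links among S = 14 species.
L/S = 26/14 = 1.8571 ≈ 1.86.

L/S = 1.86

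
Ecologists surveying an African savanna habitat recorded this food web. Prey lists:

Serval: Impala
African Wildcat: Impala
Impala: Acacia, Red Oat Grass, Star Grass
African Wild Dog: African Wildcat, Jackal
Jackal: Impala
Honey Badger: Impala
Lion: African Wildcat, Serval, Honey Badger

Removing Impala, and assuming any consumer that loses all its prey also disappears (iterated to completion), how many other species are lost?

Remove Impala.
Round 1: African Wildcat (all prey gone), Serval (all prey gone), Honey Badger (all prey gone), Jackal (all prey gone) → extinct.
Round 2: Lion (all prey gone), African Wild Dog (all prey gone) → extinct.
No further losses. Total secondary extinctions: 6.

6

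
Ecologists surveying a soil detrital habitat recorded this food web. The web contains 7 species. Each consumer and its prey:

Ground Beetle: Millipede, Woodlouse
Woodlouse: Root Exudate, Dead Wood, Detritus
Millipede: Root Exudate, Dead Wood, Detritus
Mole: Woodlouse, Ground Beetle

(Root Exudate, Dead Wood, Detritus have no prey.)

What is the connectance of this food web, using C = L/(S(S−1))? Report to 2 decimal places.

The web has S = 7 species and L = 10 feeding links.
C = L / (S(S−1)) = 10 / 42 = 0.2381 ≈ 0.24.

C = 0.24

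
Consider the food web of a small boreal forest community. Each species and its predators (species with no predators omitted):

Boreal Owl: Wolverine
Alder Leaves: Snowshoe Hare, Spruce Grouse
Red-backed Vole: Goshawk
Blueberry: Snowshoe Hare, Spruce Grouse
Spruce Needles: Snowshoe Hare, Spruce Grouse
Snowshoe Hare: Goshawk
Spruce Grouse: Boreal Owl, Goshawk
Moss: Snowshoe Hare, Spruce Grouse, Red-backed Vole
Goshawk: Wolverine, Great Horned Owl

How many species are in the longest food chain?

4 species

One longest chain: Moss → Snowshoe Hare → Goshawk → Wolverine.
It has 4 species and 3 links.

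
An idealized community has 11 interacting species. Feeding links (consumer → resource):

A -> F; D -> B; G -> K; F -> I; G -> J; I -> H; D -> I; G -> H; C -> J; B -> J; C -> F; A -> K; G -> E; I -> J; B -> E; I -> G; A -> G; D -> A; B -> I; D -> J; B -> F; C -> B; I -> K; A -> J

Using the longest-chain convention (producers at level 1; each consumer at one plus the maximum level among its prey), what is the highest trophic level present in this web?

6

Producers (level 1): E, K, H, J.
E → G → I → F → B → C gives C level 6.
No species has a prey at level 6, so no species reaches level 7.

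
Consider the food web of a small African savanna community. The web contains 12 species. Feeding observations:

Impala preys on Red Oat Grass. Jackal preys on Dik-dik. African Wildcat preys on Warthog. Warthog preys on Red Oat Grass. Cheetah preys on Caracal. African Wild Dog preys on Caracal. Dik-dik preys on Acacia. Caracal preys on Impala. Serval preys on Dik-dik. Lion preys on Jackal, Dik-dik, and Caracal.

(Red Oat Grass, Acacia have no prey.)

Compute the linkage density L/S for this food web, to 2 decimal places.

There are L = 12 links among S = 12 species.
L/S = 12/12 = 1.0000 ≈ 1.00.

L/S = 1.00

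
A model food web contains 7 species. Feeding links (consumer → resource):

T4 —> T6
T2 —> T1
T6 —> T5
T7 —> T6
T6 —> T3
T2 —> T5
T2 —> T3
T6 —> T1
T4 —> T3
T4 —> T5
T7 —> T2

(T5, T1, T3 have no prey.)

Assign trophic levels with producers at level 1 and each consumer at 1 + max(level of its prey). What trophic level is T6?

T5 is a producer → level 1.
T6 eats T5 (level 1); other prey at levels: T1 1, T3 1 → level 2.

Trophic level 2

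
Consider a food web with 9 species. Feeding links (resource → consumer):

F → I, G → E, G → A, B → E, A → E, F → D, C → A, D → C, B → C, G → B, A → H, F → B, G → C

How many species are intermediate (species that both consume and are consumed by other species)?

Intermediate species (has both prey and predators): B, D, C, A.
Count: 4.

4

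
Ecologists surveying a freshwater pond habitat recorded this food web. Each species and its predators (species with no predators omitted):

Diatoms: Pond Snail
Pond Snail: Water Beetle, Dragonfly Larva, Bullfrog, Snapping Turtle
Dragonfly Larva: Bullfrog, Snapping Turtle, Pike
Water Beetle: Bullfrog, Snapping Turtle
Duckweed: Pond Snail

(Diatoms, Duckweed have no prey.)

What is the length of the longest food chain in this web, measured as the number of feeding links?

One longest chain: Diatoms → Pond Snail → Water Beetle → Bullfrog.
It has 4 species and 3 links.

3 links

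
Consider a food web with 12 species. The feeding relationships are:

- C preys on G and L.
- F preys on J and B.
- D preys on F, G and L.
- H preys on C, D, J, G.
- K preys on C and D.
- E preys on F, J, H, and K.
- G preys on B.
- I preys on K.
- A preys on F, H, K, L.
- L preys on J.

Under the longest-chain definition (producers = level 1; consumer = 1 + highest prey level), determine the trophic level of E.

Trophic level 5

B is a producer → level 1.
G eats B → level 2.
C eats G (level 2); other prey at levels: L 2 → level 3.
K eats C (level 3); other prey at levels: D 3 → level 4.
E eats K (level 4); other prey at levels: J 1, F 2, H 4 → level 5.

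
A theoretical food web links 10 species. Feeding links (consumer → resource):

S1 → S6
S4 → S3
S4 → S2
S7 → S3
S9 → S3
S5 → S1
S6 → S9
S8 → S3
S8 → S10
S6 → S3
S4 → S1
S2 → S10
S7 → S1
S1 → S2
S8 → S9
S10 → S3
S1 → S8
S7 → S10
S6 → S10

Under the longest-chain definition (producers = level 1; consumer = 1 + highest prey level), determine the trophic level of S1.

S3 is a producer → level 1.
S10 eats S3 → level 2.
S2 eats S10 → level 3.
S1 eats S2 (level 3); other prey at levels: S8 3, S6 3 → level 4.

Trophic level 4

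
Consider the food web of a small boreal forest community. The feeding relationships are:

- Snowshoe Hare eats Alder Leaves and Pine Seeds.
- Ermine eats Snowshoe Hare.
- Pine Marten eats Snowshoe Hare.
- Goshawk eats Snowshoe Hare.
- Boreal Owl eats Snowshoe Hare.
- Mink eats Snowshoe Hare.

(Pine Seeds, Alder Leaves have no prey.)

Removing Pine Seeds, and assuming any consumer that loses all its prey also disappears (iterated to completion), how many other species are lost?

Remove Pine Seeds.
Every predator of it retains at least one other prey: Snowshoe Hare still has Alder Leaves.
No consumer loses all prey, so no secondary extinctions occur.

0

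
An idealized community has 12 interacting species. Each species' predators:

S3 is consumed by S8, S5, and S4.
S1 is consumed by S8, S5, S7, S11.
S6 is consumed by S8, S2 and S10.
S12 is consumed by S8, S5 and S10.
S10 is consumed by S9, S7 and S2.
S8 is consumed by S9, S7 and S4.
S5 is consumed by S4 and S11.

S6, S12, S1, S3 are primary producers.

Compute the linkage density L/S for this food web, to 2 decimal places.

There are L = 21 links among S = 12 species.
L/S = 21/12 = 1.7500 ≈ 1.75.

L/S = 1.75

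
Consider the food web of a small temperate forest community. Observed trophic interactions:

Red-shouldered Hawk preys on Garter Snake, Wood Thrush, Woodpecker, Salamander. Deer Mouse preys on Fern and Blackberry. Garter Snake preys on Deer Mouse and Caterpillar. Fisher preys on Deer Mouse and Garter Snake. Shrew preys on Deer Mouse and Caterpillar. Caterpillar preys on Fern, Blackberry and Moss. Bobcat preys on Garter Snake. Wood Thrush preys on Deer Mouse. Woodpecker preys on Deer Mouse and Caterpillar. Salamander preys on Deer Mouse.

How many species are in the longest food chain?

One longest chain: Blackberry → Deer Mouse → Garter Snake → Bobcat.
It has 4 species and 3 links.

4 species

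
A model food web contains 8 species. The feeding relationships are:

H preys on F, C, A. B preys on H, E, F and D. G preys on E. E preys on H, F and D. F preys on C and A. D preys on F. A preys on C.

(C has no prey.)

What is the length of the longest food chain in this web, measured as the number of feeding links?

One longest chain: C → A → F → D → E → B.
It has 6 species and 5 links.

5 links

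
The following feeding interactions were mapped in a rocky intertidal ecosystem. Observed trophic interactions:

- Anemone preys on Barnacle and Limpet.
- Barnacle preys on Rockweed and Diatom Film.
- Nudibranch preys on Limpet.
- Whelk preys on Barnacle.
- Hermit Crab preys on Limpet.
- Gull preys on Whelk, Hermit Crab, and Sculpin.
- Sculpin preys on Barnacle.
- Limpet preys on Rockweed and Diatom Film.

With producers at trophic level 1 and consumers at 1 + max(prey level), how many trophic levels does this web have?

Producers (level 1): Diatom Film, Rockweed.
Diatom Film → Limpet → Hermit Crab → Gull gives Gull level 4.
No species has a prey at level 4, so no species reaches level 5.

4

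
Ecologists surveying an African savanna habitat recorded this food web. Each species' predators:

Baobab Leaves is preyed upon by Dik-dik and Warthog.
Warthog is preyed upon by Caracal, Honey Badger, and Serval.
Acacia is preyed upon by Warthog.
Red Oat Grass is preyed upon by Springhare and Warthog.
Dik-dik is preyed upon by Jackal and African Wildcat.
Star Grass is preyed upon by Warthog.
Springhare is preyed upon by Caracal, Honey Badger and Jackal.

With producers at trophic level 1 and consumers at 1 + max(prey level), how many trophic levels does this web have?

Producers (level 1): Star Grass, Red Oat Grass, Acacia, Baobab Leaves.
Baobab Leaves → Dik-dik → Jackal gives Jackal level 3.
No species has a prey at level 3, so no species reaches level 4.

3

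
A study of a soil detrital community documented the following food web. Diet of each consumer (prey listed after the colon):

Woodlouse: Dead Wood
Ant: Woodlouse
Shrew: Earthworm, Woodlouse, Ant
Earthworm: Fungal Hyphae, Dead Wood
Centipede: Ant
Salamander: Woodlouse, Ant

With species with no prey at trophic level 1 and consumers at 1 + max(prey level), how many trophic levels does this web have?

Basal resources (level 1): Fungal Hyphae, Dead Wood.
Dead Wood → Woodlouse → Ant → Salamander gives Salamander level 4.
No species has a prey at level 4, so no species reaches level 5.

4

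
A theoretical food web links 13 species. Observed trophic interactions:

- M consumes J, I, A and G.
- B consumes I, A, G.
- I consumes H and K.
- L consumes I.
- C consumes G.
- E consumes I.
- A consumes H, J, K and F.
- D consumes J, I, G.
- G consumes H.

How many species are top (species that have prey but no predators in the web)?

6

Top species (has prey, but nothing eats it): D, E, B, L, M, C.
Count: 6.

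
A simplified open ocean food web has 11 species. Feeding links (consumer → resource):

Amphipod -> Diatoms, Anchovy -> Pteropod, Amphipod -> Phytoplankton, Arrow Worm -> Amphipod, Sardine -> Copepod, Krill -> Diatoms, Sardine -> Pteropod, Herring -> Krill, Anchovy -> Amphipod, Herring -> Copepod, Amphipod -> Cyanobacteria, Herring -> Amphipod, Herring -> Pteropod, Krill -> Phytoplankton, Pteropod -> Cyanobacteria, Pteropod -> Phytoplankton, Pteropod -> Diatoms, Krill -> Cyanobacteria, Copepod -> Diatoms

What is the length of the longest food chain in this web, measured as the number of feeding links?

One longest chain: Phytoplankton → Pteropod → Sardine.
It has 3 species and 2 links.

2 links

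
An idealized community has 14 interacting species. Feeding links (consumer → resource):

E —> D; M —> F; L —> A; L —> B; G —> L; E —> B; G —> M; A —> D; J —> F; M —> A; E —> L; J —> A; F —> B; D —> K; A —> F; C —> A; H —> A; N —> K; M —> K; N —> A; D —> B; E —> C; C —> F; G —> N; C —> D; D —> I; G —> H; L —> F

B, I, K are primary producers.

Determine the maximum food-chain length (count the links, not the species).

4 links

One longest chain: B → F → A → N → G.
It has 5 species and 4 links.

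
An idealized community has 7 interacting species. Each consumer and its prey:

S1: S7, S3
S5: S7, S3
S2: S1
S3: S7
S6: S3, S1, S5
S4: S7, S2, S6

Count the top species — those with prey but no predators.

1

Top species (has prey, but nothing eats it): S4.
Count: 1.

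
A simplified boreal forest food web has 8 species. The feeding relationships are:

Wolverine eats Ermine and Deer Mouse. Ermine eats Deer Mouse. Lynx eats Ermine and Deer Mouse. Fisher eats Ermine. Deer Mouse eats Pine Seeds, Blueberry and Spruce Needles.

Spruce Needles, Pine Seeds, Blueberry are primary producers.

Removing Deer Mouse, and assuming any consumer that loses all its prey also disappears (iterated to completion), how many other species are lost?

Remove Deer Mouse.
Round 1: Ermine (all prey gone) → extinct.
Round 2: Wolverine (all prey gone), Lynx (all prey gone), Fisher (all prey gone) → extinct.
No further losses. Total secondary extinctions: 4.

4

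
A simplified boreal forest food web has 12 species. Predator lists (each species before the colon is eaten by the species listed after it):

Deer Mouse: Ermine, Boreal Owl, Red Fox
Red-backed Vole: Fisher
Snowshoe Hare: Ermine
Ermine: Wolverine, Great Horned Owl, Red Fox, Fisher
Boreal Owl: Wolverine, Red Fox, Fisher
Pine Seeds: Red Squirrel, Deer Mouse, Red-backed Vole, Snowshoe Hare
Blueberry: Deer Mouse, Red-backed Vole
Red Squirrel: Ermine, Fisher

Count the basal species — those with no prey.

Basal species (no prey listed): Blueberry, Pine Seeds.
Count: 2.

2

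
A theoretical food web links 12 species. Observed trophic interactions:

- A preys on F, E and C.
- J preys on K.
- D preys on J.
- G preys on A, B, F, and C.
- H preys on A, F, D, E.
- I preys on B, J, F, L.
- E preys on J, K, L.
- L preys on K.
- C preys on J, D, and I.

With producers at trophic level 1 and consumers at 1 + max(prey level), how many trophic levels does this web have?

Producers (level 1): F, B, K.
K → L → I → C → A → G gives G level 6.
No species has a prey at level 6, so no species reaches level 7.

6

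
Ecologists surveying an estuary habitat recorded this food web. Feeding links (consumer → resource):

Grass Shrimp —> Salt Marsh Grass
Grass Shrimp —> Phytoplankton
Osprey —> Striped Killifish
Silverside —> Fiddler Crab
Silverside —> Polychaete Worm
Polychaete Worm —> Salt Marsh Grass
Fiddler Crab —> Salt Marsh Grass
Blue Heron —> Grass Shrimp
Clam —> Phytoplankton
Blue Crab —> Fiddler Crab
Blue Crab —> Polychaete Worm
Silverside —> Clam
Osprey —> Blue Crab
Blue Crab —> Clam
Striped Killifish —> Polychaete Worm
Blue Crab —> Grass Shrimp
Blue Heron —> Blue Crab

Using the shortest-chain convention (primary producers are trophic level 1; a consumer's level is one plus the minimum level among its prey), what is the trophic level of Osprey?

Trophic level 4

Salt Marsh Grass is a producer → level 1.
Polychaete Worm eats Salt Marsh Grass → level 2.
Blue Crab eats Polychaete Worm → level 3.
Osprey eats Blue Crab → level 4.
No prey of Osprey is below level 3, so 4 is the minimum.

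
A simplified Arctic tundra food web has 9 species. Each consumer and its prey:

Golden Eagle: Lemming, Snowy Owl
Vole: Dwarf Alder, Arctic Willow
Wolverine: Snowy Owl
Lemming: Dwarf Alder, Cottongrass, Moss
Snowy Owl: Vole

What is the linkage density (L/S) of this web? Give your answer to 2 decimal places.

L/S = 1.00

There are L = 9 links among S = 9 species.
L/S = 9/9 = 1.0000 ≈ 1.00.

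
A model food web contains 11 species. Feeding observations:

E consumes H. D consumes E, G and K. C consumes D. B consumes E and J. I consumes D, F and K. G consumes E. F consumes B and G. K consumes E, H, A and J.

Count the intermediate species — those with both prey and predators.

Intermediate species (has both prey and predators): E, K, G, B, D, F.
Count: 6.

6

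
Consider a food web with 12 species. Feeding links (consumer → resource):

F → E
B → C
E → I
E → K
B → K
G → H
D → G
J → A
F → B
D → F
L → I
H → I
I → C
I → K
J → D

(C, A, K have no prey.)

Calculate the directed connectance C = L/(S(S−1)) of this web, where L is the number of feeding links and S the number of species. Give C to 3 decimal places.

The web has S = 12 species and L = 15 feeding links.
C = L / (S(S−1)) = 15 / 132 = 0.1136 ≈ 0.114.

C = 0.114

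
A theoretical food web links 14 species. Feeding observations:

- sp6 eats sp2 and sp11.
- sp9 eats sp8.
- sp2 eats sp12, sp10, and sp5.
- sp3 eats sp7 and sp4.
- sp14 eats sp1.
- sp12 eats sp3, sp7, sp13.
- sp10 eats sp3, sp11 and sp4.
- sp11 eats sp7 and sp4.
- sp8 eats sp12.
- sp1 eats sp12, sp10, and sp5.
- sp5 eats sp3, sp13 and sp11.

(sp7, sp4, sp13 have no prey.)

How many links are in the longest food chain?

One longest chain: sp7 → sp3 → sp12 → sp8 → sp9.
It has 5 species and 4 links.

4 links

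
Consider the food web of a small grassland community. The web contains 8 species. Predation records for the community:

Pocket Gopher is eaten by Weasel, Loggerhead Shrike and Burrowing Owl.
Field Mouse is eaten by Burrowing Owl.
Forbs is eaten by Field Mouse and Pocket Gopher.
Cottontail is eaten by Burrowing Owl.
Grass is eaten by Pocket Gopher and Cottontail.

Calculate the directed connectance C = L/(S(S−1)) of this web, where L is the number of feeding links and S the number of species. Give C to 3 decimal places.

C = 0.161

The web has S = 8 species and L = 9 feeding links.
C = L / (S(S−1)) = 9 / 56 = 0.1607 ≈ 0.161.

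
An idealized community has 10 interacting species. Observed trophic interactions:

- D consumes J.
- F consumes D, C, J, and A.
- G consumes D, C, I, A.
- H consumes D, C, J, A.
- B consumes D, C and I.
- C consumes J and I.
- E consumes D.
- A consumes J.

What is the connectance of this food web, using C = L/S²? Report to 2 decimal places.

The web has S = 10 species and L = 20 feeding links.
C = L / S² = 20 / 100 = 0.2000 ≈ 0.20.

C = 0.20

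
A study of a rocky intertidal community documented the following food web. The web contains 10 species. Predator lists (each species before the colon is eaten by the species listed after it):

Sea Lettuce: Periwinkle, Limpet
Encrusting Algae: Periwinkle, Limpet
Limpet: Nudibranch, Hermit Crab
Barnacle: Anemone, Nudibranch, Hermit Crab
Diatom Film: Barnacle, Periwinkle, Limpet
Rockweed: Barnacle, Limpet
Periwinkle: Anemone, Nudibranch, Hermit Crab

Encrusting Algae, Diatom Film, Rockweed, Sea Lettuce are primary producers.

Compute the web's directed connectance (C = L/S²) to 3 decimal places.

C = 0.170

The web has S = 10 species and L = 17 feeding links.
C = L / S² = 17 / 100 = 0.1700 ≈ 0.170.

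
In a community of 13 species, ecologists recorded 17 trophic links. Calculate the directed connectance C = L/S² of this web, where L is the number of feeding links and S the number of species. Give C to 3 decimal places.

The web has S = 13 species and L = 17 feeding links.
C = L / S² = 17 / 169 = 0.1006 ≈ 0.101.

C = 0.101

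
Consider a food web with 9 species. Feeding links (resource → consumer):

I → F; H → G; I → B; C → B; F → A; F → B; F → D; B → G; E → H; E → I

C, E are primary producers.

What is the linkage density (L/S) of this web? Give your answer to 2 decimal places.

There are L = 10 links among S = 9 species.
L/S = 10/9 = 1.1111 ≈ 1.11.

L/S = 1.11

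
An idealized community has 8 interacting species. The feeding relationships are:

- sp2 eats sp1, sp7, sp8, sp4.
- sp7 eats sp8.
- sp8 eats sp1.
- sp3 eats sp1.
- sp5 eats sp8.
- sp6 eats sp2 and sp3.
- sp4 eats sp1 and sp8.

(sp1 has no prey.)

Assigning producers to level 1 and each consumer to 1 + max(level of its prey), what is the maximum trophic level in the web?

Producers (level 1): sp1.
sp1 → sp8 → sp7 → sp2 → sp6 gives sp6 level 5.
No species has a prey at level 5, so no species reaches level 6.

5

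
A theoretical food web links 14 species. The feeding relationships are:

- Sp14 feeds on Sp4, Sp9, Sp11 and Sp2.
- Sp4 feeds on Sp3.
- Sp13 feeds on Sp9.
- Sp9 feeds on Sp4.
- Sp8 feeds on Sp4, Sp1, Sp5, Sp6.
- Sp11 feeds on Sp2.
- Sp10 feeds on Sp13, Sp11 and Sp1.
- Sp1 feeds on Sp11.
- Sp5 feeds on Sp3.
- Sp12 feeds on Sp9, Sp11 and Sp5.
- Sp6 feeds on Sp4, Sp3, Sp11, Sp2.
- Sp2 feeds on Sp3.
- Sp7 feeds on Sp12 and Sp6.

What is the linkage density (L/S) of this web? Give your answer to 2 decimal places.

There are L = 27 links among S = 14 species.
L/S = 27/14 = 1.9286 ≈ 1.93.

L/S = 1.93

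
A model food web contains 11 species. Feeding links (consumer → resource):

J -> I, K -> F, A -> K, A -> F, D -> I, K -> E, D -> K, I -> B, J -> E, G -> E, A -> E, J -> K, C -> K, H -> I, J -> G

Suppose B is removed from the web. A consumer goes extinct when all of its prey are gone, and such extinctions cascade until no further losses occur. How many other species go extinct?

Remove B.
Round 1: I (all prey gone) → extinct.
Round 2: H (all prey gone) → extinct.
No further losses. Total secondary extinctions: 2.

2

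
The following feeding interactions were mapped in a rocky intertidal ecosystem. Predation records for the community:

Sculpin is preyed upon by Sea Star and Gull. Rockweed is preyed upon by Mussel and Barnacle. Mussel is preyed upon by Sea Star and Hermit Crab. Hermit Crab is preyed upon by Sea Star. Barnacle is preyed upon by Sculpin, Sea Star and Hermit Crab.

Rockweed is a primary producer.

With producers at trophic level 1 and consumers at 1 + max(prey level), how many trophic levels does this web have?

Producers (level 1): Rockweed.
Rockweed → Barnacle → Sculpin → Gull gives Gull level 4.
No species has a prey at level 4, so no species reaches level 5.

4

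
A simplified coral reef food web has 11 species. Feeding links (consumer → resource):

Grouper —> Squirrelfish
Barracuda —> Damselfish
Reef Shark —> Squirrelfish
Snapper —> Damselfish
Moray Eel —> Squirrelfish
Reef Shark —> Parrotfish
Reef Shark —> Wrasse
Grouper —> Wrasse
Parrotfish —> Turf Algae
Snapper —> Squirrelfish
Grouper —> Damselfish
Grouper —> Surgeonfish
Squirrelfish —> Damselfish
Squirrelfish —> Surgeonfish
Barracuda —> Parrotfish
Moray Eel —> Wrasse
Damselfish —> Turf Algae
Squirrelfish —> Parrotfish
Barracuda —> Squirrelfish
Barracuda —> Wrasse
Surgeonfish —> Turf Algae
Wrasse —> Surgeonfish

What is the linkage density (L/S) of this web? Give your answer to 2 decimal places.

L/S = 2.00

There are L = 22 links among S = 11 species.
L/S = 22/11 = 2.0000 ≈ 2.00.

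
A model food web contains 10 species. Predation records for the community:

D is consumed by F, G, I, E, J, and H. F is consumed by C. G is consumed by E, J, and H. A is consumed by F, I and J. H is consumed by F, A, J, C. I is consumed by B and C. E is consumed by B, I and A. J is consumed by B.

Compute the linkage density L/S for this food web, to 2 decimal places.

L/S = 2.30

There are L = 23 links among S = 10 species.
L/S = 23/10 = 2.3000 ≈ 2.30.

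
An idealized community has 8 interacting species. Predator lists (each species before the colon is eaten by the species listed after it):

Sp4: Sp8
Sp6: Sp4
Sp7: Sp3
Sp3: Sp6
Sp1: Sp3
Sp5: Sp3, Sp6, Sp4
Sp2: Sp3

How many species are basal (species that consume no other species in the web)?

Basal species (no prey listed): Sp2, Sp5, Sp1, Sp7.
Count: 4.

4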